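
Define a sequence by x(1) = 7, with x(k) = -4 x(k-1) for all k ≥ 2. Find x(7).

28672

x(2) = -4·7 = -28
x(3) = -4·(-28) = 112
x(4) = -4·112 = -448
x(5) = -4·(-448) = 1792
x(6) = -4·1792 = -7168
x(7) = -4·(-7168) = 28672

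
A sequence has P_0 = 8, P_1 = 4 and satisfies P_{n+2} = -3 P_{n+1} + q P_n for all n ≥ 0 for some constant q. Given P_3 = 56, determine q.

P_2 = -12 + 8q
P_3 = 36 - 20q
So 36 - 20q = 56, giving q = -1.

-1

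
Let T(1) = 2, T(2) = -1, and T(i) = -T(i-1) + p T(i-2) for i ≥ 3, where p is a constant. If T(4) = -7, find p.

2

T(3) = 1 + 2p
T(4) = -1 - 3p
So -1 - 3p = -7, giving p = 2.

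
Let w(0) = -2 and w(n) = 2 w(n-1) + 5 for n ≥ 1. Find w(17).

The fixed point is 5/(1 - 2) = -5, so w(n) + 5 = 2(w(n-1) + 5).
Hence w(n) = 3·2^n - 5.
w(17) = 3·2^{17} - 5 = 3·131072 - 5 = 393211.

393211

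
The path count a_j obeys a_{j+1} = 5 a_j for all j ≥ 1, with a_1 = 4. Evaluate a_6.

a_2 = 5(4) = 20
a_3 = 5(20) = 100
a_4 = 5(100) = 500
a_5 = 5(500) = 2500
a_6 = 5(2500) = 12500

12500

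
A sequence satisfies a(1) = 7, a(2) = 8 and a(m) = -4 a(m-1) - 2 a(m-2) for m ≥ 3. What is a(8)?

23136

a(3) = -4(8) - 2(7) = -46
a(4) = -4(-46) - 2(8) = 168
a(5) = -4(168) - 2(-46) = -580
a(6) = -4(-580) - 2(168) = 1984
a(7) = -4(1984) - 2(-580) = -6776
a(8) = -4(-6776) - 2(1984) = 23136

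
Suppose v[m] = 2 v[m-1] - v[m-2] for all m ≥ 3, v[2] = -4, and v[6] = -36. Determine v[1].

4

Let v[1] = x.
v[3] = -8 - x
v[4] = -12 - 2x
v[5] = -16 - 3x
v[6] = -20 - 4x
So -20 - 4x = -36, giving x = 4.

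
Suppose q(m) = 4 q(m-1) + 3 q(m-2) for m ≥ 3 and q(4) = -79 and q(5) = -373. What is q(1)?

Rearranging, q(m-2) = (q(m) - 4 q(m-1)) / 3.
q(3) = (-373 - 4(-79)) / 3 = -57/3 = -19
q(2) = (-79 - 4(-19)) / 3 = -3/3 = -1
q(1) = (-19 - 4(-1)) / 3 = -15/3 = -5

-5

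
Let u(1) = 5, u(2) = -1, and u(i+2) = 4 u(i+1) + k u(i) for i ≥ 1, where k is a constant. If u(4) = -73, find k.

-3

u(3) = -4 + 5k
u(4) = -16 + 19k
So -16 + 19k = -73, giving k = -3.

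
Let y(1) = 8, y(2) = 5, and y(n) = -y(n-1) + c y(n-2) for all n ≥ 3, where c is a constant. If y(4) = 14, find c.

y(3) = -5 + 8c
y(4) = 5 - 3c
So 5 - 3c = 14, giving c = -3.

-3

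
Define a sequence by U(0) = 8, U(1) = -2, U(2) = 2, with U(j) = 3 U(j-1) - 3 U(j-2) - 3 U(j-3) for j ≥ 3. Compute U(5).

U(3) = 3(2) - 3(-2) - 3(8) = -12
U(4) = 3(-12) - 3(2) - 3(-2) = -36
U(5) = 3(-36) - 3(-12) - 3(2) = -78

-78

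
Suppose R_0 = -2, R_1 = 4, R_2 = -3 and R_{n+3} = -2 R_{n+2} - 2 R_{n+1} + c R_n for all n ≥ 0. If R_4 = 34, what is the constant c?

R_3 = -2 - 2c
R_4 = 10 + 8c
So 10 + 8c = 34, giving c = 3.

3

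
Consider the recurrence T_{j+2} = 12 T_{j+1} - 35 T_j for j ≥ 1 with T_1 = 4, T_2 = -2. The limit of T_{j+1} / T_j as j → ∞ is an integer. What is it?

The characteristic equation is r^2 - 12r + 35 = 0, which factors as (r - 7)(r - 5) = 0.
So the roots are 7 and 5. Since |7| > |5| and the coefficient of 7^j is non-zero, the ratio tends to 7.

7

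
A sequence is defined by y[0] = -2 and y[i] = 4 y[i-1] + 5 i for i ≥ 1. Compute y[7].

3627

y[1] = 4·(-2) + 5 = -3
y[2] = 4·(-3) + 10 = -2
y[3] = 4·(-2) + 15 = 7
y[4] = 4·7 + 20 = 48
y[5] = 4·48 + 25 = 217
y[6] = 4·217 + 30 = 898
y[7] = 4·898 + 35 = 3627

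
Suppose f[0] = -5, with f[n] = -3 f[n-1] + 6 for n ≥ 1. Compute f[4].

f[1] = -3(-5) + 6 = 21
f[2] = -3(21) + 6 = -57
f[3] = -3(-57) + 6 = 177
f[4] = -3(177) + 6 = -525

-525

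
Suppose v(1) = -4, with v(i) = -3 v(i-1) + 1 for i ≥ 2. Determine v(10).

v(2) = -3(-4) + 1 = 13
v(3) = -3(13) + 1 = -38
v(4) = -3(-38) + 1 = 115
v(5) = -3(115) + 1 = -344
v(6) = -3(-344) + 1 = 1033
v(7) = -3(1033) + 1 = -3098
v(8) = -3(-3098) + 1 = 9295
v(9) = -3(9295) + 1 = -27884
v(10) = -3(-27884) + 1 = 83653

83653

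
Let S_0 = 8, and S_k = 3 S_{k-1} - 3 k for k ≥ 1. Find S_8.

S_1 = 3·8 - 3 = 21
S_2 = 3·21 - 6 = 57
S_3 = 3·57 - 9 = 162
S_4 = 3·162 - 12 = 474
S_5 = 3·474 - 15 = 1407
S_6 = 3·1407 - 18 = 4203
S_7 = 3·4203 - 21 = 12588
S_8 = 3·12588 - 24 = 37740

37740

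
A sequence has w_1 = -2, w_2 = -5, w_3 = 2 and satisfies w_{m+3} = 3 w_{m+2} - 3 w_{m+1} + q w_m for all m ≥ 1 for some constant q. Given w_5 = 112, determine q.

w_4 = 21 - 2q
w_5 = 57 - 11q
So 57 - 11q = 112, giving q = -5.

-5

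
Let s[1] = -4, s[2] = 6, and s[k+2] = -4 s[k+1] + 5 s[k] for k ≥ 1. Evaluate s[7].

s[3] = -4·6 + 5·(-4) = -44
s[4] = -4·(-44) + 5·6 = 206
s[5] = -4·206 + 5·(-44) = -1044
s[6] = -4·(-1044) + 5·206 = 5206
s[7] = -4·5206 + 5·(-1044) = -26044

-26044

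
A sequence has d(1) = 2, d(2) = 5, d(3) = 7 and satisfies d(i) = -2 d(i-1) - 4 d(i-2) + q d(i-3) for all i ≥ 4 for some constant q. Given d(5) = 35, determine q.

-5

d(4) = -34 + 2q
d(5) = 40 + q
So 40 + q = 35, giving q = -5.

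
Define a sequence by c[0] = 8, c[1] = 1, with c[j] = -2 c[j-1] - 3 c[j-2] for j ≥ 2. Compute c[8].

-368

c[2] = -2(1) - 3(8) = -26
c[3] = -2(-26) - 3(1) = 49
c[4] = -2(49) - 3(-26) = -20
c[5] = -2(-20) - 3(49) = -107
c[6] = -2(-107) - 3(-20) = 274
c[7] = -2(274) - 3(-107) = -227
c[8] = -2(-227) - 3(274) = -368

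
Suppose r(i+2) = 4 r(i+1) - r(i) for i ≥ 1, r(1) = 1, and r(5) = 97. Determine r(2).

2

Let r(2) = w.
r(3) = -1 + 4w
r(4) = -4 + 15w
r(5) = -15 + 56w
So -15 + 56w = 97, giving w = 2.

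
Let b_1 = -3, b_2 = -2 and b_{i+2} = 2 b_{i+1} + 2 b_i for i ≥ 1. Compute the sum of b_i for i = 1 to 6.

-291

b_3 = 2·(-2) + 2·(-3) = -10
b_4 = 2·(-10) + 2·(-2) = -24
b_5 = 2·(-24) + 2·(-10) = -68
b_6 = 2·(-68) + 2·(-24) = -184
Sum = (-3) + (-2) + (-10) + (-24) + (-68) + (-184) = -291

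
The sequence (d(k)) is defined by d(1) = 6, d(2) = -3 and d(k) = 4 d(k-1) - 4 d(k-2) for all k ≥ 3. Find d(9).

d(3) = 4·(-3) - 4·6 = -36
d(4) = 4·(-36) - 4·(-3) = -132
d(5) = 4·(-132) - 4·(-36) = -384
d(6) = 4·(-384) - 4·(-132) = -1008
d(7) = 4·(-1008) - 4·(-384) = -2496
d(8) = 4·(-2496) - 4·(-1008) = -5952
d(9) = 4·(-5952) - 4·(-2496) = -13824

-13824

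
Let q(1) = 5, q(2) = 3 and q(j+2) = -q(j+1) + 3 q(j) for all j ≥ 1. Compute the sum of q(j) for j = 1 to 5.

q(3) = -3 + 3*5 = 12
q(4) = -12 + 3*3 = -3
q(5) = -(-3) + 3*12 = 39
Sum = 5 + 3 + 12 + (-3) + 39 = 56

56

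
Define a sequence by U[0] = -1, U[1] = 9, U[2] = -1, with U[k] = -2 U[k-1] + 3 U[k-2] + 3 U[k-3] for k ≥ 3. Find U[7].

U[3] = -2·(-1) + 3·9 + 3·(-1) = 26
U[4] = -2·26 + 3·(-1) + 3·9 = -28
U[5] = -2·(-28) + 3·26 + 3·(-1) = 131
U[6] = -2·131 + 3·(-28) + 3·26 = -268
U[7] = -2·(-268) + 3·131 + 3·(-28) = 845

845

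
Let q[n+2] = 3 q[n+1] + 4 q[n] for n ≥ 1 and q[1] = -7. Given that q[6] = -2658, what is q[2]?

Let q[2] = x.
q[3] = -28 + 3x
q[4] = -84 + 13x
q[5] = -364 + 51x
q[6] = -1428 + 205x
So -1428 + 205x = -2658, giving x = -6.

-6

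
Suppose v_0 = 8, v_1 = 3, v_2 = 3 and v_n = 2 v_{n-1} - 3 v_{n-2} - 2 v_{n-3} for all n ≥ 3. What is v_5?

v_3 = 2(3) - 3(3) - 2(8) = -19
v_4 = 2(-19) - 3(3) - 2(3) = -53
v_5 = 2(-53) - 3(-19) - 2(3) = -55

-55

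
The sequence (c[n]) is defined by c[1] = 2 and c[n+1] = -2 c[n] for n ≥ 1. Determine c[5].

c[2] = -2*2 = -4
c[3] = -2*(-4) = 8
c[4] = -2*8 = -16
c[5] = -2*(-16) = 32

32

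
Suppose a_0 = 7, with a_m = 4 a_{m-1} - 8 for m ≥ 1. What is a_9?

1135960

a_1 = 4(7) - 8 = 20
a_2 = 4(20) - 8 = 72
a_3 = 4(72) - 8 = 280
a_4 = 4(280) - 8 = 1112
a_5 = 4(1112) - 8 = 4440
a_6 = 4(4440) - 8 = 17752
a_7 = 4(17752) - 8 = 71000
a_8 = 4(71000) - 8 = 283992
a_9 = 4(283992) - 8 = 1135960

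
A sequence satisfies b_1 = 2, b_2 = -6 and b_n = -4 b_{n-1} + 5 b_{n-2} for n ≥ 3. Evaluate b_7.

b_3 = -4·(-6) + 5·2 = 34
b_4 = -4·34 + 5·(-6) = -166
b_5 = -4·(-166) + 5·34 = 834
b_6 = -4·834 + 5·(-166) = -4166
b_7 = -4·(-4166) + 5·834 = 20834

20834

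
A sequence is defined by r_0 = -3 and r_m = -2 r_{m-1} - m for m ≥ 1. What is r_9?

r_1 = -2·(-3) - 1 = 5
r_2 = -2·5 - 2 = -12
r_3 = -2·(-12) - 3 = 21
r_4 = -2·21 - 4 = -46
r_5 = -2·(-46) - 5 = 87
r_6 = -2·87 - 6 = -180
r_7 = -2·(-180) - 7 = 353
r_8 = -2·353 - 8 = -714
r_9 = -2·(-714) - 9 = 1419

1419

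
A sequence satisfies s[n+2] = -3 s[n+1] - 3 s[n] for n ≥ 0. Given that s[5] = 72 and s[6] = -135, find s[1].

Rearranging, s[n-2] = (s[n] + 3 s[n-1]) / -3.
s[4] = (-135 + 3(72)) / -3 = 81/-3 = -27
s[3] = (72 + 3(-27)) / -3 = -9/-3 = 3
s[2] = (-27 + 3(3)) / -3 = -18/-3 = 6
s[1] = (3 + 3(6)) / -3 = 21/-3 = -7

-7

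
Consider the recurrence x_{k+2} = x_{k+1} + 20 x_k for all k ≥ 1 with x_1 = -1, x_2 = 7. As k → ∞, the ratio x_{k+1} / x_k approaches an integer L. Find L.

5

The characteristic equation is r^2 - r - 20 = 0, which factors as (r - 5)(r + 4) = 0.
So the roots are 5 and -4. Since |5| > |-4| and the coefficient of 5^k is non-zero, the ratio tends to 5.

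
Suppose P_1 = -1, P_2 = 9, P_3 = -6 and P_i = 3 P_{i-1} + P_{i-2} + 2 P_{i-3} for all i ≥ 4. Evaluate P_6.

P_4 = 3*(-6) + 9 + 2*(-1) = -11
P_5 = 3*(-11) + (-6) + 2*9 = -21
P_6 = 3*(-21) + (-11) + 2*(-6) = -86

-86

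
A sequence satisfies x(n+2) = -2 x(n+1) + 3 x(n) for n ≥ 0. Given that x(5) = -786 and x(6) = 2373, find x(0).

7

Rearranging, x(n-2) = (x(n) + 2 x(n-1)) / 3.
x(4) = (2373 + 2·(-786)) / 3 = 801/3 = 267
x(3) = (-786 + 2·267) / 3 = -252/3 = -84
x(2) = (267 + 2·(-84)) / 3 = 99/3 = 33
x(1) = (-84 + 2·33) / 3 = -18/3 = -6
x(0) = (33 + 2·(-6)) / 3 = 21/3 = 7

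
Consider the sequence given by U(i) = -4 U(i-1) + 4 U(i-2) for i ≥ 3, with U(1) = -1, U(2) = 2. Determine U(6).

U(3) = -4·2 + 4·(-1) = -12
U(4) = -4·(-12) + 4·2 = 56
U(5) = -4·56 + 4·(-12) = -272
U(6) = -4·(-272) + 4·56 = 1312

1312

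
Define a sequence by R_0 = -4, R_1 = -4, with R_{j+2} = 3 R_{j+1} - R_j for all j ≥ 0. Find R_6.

R_2 = 3(-4) - (-4) = -8
R_3 = 3(-8) - (-4) = -20
R_4 = 3(-20) - (-8) = -52
R_5 = 3(-52) - (-20) = -136
R_6 = 3(-136) - (-52) = -356

-356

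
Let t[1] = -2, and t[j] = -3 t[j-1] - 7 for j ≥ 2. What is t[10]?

t[2] = -3*(-2) - 7 = -1
t[3] = -3*(-1) - 7 = -4
t[4] = -3*(-4) - 7 = 5
t[5] = -3*5 - 7 = -22
t[6] = -3*(-22) - 7 = 59
t[7] = -3*59 - 7 = -184
t[8] = -3*(-184) - 7 = 545
t[9] = -3*545 - 7 = -1642
t[10] = -3*(-1642) - 7 = 4919

4919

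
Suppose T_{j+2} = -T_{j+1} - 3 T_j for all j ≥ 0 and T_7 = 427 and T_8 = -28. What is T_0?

7

Rearranging, T_{j-2} = (T_j + T_{j-1}) / -3.
T_6 = (-28 + 427) / -3 = 399/-3 = -133
T_5 = (427 + (-133)) / -3 = 294/-3 = -98
T_4 = (-133 + (-98)) / -3 = -231/-3 = 77
T_3 = (-98 + 77) / -3 = -21/-3 = 7
T_2 = (77 + 7) / -3 = 84/-3 = -28
T_1 = (7 + (-28)) / -3 = -21/-3 = 7
T_0 = (-28 + 7) / -3 = -21/-3 = 7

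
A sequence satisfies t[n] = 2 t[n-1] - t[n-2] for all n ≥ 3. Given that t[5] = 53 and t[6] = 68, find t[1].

-7

Rearranging, t[n-2] = -(t[n] - 2 t[n-1]).
t[4] = -(68 - 2·53) = 38
t[3] = -(53 - 2·38) = 23
t[2] = -(38 - 2·23) = 8
t[1] = -(23 - 2·8) = -7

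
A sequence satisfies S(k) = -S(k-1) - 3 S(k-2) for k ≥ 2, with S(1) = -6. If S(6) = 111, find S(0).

-5

Let S(0) = y.
S(2) = 6 - 3y
S(3) = 12 + 3y
S(4) = -30 + 6y
S(5) = -6 - 15y
S(6) = 96 - 3y
So 96 - 3y = 111, giving y = -5.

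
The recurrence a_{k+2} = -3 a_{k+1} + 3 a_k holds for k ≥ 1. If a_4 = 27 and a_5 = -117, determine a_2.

-3

Rearranging, a_{k-2} = (a_k + 3 a_{k-1}) / 3.
a_3 = (-117 + 3*27) / 3 = -36/3 = -12
a_2 = (27 + 3*(-12)) / 3 = -9/3 = -3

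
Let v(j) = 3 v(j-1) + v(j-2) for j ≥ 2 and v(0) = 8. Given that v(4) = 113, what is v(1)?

Let v(1) = z.
v(2) = 8 + 3z
v(3) = 24 + 10z
v(4) = 80 + 33z
So 80 + 33z = 113, giving z = 1.

1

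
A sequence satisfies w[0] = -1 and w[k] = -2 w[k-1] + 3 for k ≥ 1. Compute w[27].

The fixed point is 3/(1 + 2) = 1, so w[k] - 1 = -2(w[k-1] - 1).
Hence w[k] = -2·(-2)^k + 1.
w[27] = -2·(-2)^{27} + 1 = -2·-134217728 + 1 = 268435457.

268435457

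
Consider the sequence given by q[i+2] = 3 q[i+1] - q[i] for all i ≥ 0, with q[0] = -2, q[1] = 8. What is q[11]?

q[2] = 3(8) - (-2) = 26
q[3] = 3(26) - 8 = 70
q[4] = 3(70) - 26 = 184
q[5] = 3(184) - 70 = 482
q[6] = 3(482) - 184 = 1262
q[7] = 3(1262) - 482 = 3304
q[8] = 3(3304) - 1262 = 8650
q[9] = 3(8650) - 3304 = 22646
q[10] = 3(22646) - 8650 = 59288
q[11] = 3(59288) - 22646 = 155218

155218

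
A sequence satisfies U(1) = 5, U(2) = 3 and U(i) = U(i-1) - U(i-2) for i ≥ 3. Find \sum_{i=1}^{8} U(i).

U(3) = 3 - 5 = -2
U(4) = (-2) - 3 = -5
U(5) = (-5) - (-2) = -3
U(6) = (-3) - (-5) = 2
U(7) = 2 - (-3) = 5
U(8) = 5 - 2 = 3
Sum = 5 + 3 + (-2) + (-5) + (-3) + 2 + 5 + 3 = 8

8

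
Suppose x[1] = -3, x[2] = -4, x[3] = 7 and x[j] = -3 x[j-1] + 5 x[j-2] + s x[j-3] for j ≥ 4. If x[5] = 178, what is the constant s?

4

x[4] = -41 - 3s
x[5] = 158 + 5s
So 158 + 5s = 178, giving s = 4.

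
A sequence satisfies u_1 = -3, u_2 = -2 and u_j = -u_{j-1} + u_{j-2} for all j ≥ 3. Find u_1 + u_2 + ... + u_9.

u_3 = -(-2) + (-3) = -1
u_4 = -(-1) + (-2) = -1
u_5 = -(-1) + (-1) = 0
u_6 = -0 + (-1) = -1
u_7 = -(-1) + 0 = 1
u_8 = -1 + (-1) = -2
u_9 = -(-2) + 1 = 3
Sum = (-3) + (-2) + (-1) + (-1) + 0 + (-1) + 1 + (-2) + 3 = -6

-6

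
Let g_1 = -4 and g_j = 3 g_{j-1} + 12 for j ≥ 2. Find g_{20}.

2324522928

The fixed point is 12/(1 - 3) = -6, so g_j + 6 = 3(g_{j-1} + 6).
Hence g_j = 2·3^{j-1} - 6.
g_{20} = 2·3^{19} - 6 = 2·1162261467 - 6 = 2324522928.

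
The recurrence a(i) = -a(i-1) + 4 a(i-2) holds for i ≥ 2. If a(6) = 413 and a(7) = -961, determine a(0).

Rearranging, a(i-2) = (a(i) + a(i-1)) / 4.
a(5) = (-961 + 413) / 4 = -548/4 = -137
a(4) = (413 + (-137)) / 4 = 276/4 = 69
a(3) = (-137 + 69) / 4 = -68/4 = -17
a(2) = (69 + (-17)) / 4 = 52/4 = 13
a(1) = (-17 + 13) / 4 = -4/4 = -1
a(0) = (13 + (-1)) / 4 = 12/4 = 3

3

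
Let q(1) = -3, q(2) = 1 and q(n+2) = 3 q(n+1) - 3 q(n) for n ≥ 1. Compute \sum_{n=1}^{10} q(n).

-965

q(3) = 3·1 - 3·(-3) = 12
q(4) = 3·12 - 3·1 = 33
q(5) = 3·33 - 3·12 = 63
q(6) = 3·63 - 3·33 = 90
q(7) = 3·90 - 3·63 = 81
q(8) = 3·81 - 3·90 = -27
q(9) = 3·(-27) - 3·81 = -324
q(10) = 3·(-324) - 3·(-27) = -891
Sum = (-3) + 1 + 12 + 33 + 63 + 90 + 81 + (-27) + (-324) + (-891) = -965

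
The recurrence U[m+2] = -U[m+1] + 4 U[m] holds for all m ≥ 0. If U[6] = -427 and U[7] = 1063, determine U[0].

Rearranging, U[m-2] = (U[m] + U[m-1]) / 4.
U[5] = (1063 + (-427)) / 4 = 636/4 = 159
U[4] = (-427 + 159) / 4 = -268/4 = -67
U[3] = (159 + (-67)) / 4 = 92/4 = 23
U[2] = (-67 + 23) / 4 = -44/4 = -11
U[1] = (23 + (-11)) / 4 = 12/4 = 3
U[0] = (-11 + 3) / 4 = -8/4 = -2

-2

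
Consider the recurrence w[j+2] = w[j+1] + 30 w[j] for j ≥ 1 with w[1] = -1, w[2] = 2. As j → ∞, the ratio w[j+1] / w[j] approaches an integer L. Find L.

6

The characteristic equation is r^2 - r - 30 = 0, which factors as (r - 6)(r + 5) = 0.
So the roots are 6 and -5. Since |6| > |-5| and the coefficient of 6^j is non-zero, the ratio tends to 6.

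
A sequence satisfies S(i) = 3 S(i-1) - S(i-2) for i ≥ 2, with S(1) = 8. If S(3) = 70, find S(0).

-2

Let S(0) = z.
S(2) = 24 - z
S(3) = 64 - 3z
So 64 - 3z = 70, giving z = -2.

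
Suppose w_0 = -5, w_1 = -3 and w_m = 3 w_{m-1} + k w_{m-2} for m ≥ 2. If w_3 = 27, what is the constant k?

w_2 = -9 - 5k
w_3 = -27 - 18k
So -27 - 18k = 27, giving k = -3.

-3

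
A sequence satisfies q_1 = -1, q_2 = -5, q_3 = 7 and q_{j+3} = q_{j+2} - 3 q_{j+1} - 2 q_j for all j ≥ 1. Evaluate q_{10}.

q_4 = 7 - 3(-5) - 2(-1) = 24
q_5 = 24 - 3(7) - 2(-5) = 13
q_6 = 13 - 3(24) - 2(7) = -73
q_7 = (-73) - 3(13) - 2(24) = -160
q_8 = (-160) - 3(-73) - 2(13) = 33
q_9 = 33 - 3(-160) - 2(-73) = 659
q_{10} = 659 - 3(33) - 2(-160) = 880

880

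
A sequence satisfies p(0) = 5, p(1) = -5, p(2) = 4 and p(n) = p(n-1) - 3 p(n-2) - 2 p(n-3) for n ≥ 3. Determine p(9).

p(3) = 4 - 3(-5) - 2(5) = 9
p(4) = 9 - 3(4) - 2(-5) = 7
p(5) = 7 - 3(9) - 2(4) = -28
p(6) = (-28) - 3(7) - 2(9) = -67
p(7) = (-67) - 3(-28) - 2(7) = 3
p(8) = 3 - 3(-67) - 2(-28) = 260
p(9) = 260 - 3(3) - 2(-67) = 385

385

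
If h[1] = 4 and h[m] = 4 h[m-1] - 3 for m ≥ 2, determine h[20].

The fixed point is -3/(1 - 4) = 1, so h[m] - 1 = 4(h[m-1] - 1).
Hence h[m] = 3·4^{m-1} + 1.
h[20] = 3·4^{19} + 1 = 3·274877906944 + 1 = 824633720833.

824633720833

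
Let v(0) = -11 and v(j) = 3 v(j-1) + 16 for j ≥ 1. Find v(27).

The fixed point is 16/(1 - 3) = -8, so v(j) + 8 = 3(v(j-1) + 8).
Hence v(j) = -3·3^j - 8.
v(27) = -3·3^{27} - 8 = -3·7625597484987 - 8 = -22876792454969.

-22876792454969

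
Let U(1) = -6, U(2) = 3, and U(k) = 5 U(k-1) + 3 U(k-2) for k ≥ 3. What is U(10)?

U(3) = 5(3) + 3(-6) = -3
U(4) = 5(-3) + 3(3) = -6
U(5) = 5(-6) + 3(-3) = -39
U(6) = 5(-39) + 3(-6) = -213
U(7) = 5(-213) + 3(-39) = -1182
U(8) = 5(-1182) + 3(-213) = -6549
U(9) = 5(-6549) + 3(-1182) = -36291
U(10) = 5(-36291) + 3(-6549) = -201102

-201102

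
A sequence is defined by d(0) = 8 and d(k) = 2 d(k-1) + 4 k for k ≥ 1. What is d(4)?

d(1) = 2*8 + 4 = 20
d(2) = 2*20 + 8 = 48
d(3) = 2*48 + 12 = 108
d(4) = 2*108 + 16 = 232

232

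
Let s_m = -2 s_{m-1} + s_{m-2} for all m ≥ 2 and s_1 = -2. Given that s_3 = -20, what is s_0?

5

Let s_0 = v.
s_2 = 4 + v
s_3 = -10 - 2v
So -10 - 2v = -20, giving v = 5.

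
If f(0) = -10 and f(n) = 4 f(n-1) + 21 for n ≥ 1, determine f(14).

The fixed point is 21/(1 - 4) = -7, so f(n) + 7 = 4(f(n-1) + 7).
Hence f(n) = -3·4^n - 7.
f(14) = -3·4^{14} - 7 = -3·268435456 - 7 = -805306375.

-805306375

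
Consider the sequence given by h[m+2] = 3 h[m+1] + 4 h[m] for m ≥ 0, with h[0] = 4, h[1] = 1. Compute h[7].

16381

h[2] = 3·1 + 4·4 = 19
h[3] = 3·19 + 4·1 = 61
h[4] = 3·61 + 4·19 = 259
h[5] = 3·259 + 4·61 = 1021
h[6] = 3·1021 + 4·259 = 4099
h[7] = 3·4099 + 4·1021 = 16381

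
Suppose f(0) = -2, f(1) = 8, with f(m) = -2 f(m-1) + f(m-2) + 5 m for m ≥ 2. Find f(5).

196

f(2) = -2·8 + (-2) + 10 = -8
f(3) = -2·(-8) + 8 + 15 = 39
f(4) = -2·39 + (-8) + 20 = -66
f(5) = -2·(-66) + 39 + 25 = 196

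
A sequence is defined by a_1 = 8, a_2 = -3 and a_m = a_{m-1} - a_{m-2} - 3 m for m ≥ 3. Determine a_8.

-21

a_3 = (-3) - 8 - 9 = -20
a_4 = (-20) - (-3) - 12 = -29
a_5 = (-29) - (-20) - 15 = -24
a_6 = (-24) - (-29) - 18 = -13
a_7 = (-13) - (-24) - 21 = -10
a_8 = (-10) - (-13) - 24 = -21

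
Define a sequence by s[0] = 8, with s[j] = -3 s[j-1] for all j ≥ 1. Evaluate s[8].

52488

s[1] = -3·8 = -24
s[2] = -3·(-24) = 72
s[3] = -3·72 = -216
s[4] = -3·(-216) = 648
s[5] = -3·648 = -1944
s[6] = -3·(-1944) = 5832
s[7] = -3·5832 = -17496
s[8] = -3·(-17496) = 52488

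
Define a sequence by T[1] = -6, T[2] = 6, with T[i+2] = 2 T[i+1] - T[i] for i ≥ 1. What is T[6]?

54

T[3] = 2*6 - (-6) = 18
T[4] = 2*18 - 6 = 30
T[5] = 2*30 - 18 = 42
T[6] = 2*42 - 30 = 54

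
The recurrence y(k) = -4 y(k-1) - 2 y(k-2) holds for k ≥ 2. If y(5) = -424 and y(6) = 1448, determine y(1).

Rearranging, y(k-2) = (y(k) + 4 y(k-1)) / -2.
y(4) = (1448 + 4*(-424)) / -2 = -248/-2 = 124
y(3) = (-424 + 4*124) / -2 = 72/-2 = -36
y(2) = (124 + 4*(-36)) / -2 = -20/-2 = 10
y(1) = (-36 + 4*10) / -2 = 4/-2 = -2

-2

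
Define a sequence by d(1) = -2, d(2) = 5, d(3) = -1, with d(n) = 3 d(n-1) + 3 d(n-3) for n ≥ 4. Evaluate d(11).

d(4) = 3*(-1) + 3*(-2) = -9
d(5) = 3*(-9) + 3*5 = -12
d(6) = 3*(-12) + 3*(-1) = -39
d(7) = 3*(-39) + 3*(-9) = -144
d(8) = 3*(-144) + 3*(-12) = -468
d(9) = 3*(-468) + 3*(-39) = -1521
d(10) = 3*(-1521) + 3*(-144) = -4995
d(11) = 3*(-4995) + 3*(-468) = -16389

-16389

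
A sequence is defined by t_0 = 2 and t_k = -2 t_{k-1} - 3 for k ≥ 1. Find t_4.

47

t_1 = -2·2 - 3 = -7
t_2 = -2·(-7) - 3 = 11
t_3 = -2·11 - 3 = -25
t_4 = -2·(-25) - 3 = 47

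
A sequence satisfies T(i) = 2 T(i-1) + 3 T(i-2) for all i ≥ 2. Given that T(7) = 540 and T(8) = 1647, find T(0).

7

Rearranging, T(i-2) = (T(i) - 2 T(i-1)) / 3.
T(6) = (1647 - 2*540) / 3 = 567/3 = 189
T(5) = (540 - 2*189) / 3 = 162/3 = 54
T(4) = (189 - 2*54) / 3 = 81/3 = 27
T(3) = (54 - 2*27) / 3 = 0/3 = 0
T(2) = (27 - 2*0) / 3 = 27/3 = 9
T(1) = (0 - 2*9) / 3 = -18/3 = -6
T(0) = (9 - 2*(-6)) / 3 = 21/3 = 7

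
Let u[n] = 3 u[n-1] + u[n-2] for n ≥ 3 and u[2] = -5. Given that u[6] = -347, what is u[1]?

Let u[1] = z.
u[3] = -15 + z
u[4] = -50 + 3z
u[5] = -165 + 10z
u[6] = -545 + 33z
So -545 + 33z = -347, giving z = 6.

6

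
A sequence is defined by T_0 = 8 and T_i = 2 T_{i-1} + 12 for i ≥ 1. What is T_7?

T_1 = 2*8 + 12 = 28
T_2 = 2*28 + 12 = 68
T_3 = 2*68 + 12 = 148
T_4 = 2*148 + 12 = 308
T_5 = 2*308 + 12 = 628
T_6 = 2*628 + 12 = 1268
T_7 = 2*1268 + 12 = 2548

2548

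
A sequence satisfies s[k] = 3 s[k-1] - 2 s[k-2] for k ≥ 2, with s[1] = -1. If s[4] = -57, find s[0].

3

Let s[0] = z.
s[2] = -3 - 2z
s[3] = -7 - 6z
s[4] = -15 - 14z
So -15 - 14z = -57, giving z = 3.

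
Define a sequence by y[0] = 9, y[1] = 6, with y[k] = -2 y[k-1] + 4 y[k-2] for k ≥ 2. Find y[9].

y[2] = -2(6) + 4(9) = 24
y[3] = -2(24) + 4(6) = -24
y[4] = -2(-24) + 4(24) = 144
y[5] = -2(144) + 4(-24) = -384
y[6] = -2(-384) + 4(144) = 1344
y[7] = -2(1344) + 4(-384) = -4224
y[8] = -2(-4224) + 4(1344) = 13824
y[9] = -2(13824) + 4(-4224) = -44544

-44544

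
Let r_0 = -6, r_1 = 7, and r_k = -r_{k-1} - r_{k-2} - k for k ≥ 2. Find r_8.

r_2 = -7 - (-6) - 2 = -3
r_3 = -(-3) - 7 - 3 = -7
r_4 = -(-7) - (-3) - 4 = 6
r_5 = -6 - (-7) - 5 = -4
r_6 = -(-4) - 6 - 6 = -8
r_7 = -(-8) - (-4) - 7 = 5
r_8 = -5 - (-8) - 8 = -5

-5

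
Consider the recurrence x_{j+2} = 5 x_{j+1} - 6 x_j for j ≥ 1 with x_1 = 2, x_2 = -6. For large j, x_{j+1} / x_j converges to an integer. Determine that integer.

3

The characteristic equation is r^2 - 5r + 6 = 0, which factors as (r - 3)(r - 2) = 0.
So the roots are 3 and 2. Since |3| > |2| and the coefficient of 3^j is non-zero, the ratio tends to 3.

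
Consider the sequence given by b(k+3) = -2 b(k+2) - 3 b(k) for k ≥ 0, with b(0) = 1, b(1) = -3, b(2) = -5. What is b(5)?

25

b(3) = -2·(-5) - 3·1 = 7
b(4) = -2·7 - 3·(-3) = -5
b(5) = -2·(-5) - 3·(-5) = 25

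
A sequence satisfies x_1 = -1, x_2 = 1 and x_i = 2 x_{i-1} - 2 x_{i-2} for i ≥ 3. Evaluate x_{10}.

x_3 = 2*1 - 2*(-1) = 4
x_4 = 2*4 - 2*1 = 6
x_5 = 2*6 - 2*4 = 4
x_6 = 2*4 - 2*6 = -4
x_7 = 2*(-4) - 2*4 = -16
x_8 = 2*(-16) - 2*(-4) = -24
x_9 = 2*(-24) - 2*(-16) = -16
x_{10} = 2*(-16) - 2*(-24) = 16

16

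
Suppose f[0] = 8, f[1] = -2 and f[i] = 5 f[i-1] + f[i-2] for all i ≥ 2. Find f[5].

-322

f[2] = 5*(-2) + 8 = -2
f[3] = 5*(-2) + (-2) = -12
f[4] = 5*(-12) + (-2) = -62
f[5] = 5*(-62) + (-12) = -322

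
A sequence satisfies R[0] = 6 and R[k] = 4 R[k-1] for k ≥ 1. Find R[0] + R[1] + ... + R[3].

R[1] = 4*6 = 24
R[2] = 4*24 = 96
R[3] = 4*96 = 384
Sum = 6 + 24 + 96 + 384 = 510

510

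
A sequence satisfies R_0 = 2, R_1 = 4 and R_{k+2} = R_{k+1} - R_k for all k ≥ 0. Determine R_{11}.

R_2 = 4 - 2 = 2
R_3 = 2 - 4 = -2
R_4 = (-2) - 2 = -4
R_5 = (-4) - (-2) = -2
R_6 = (-2) - (-4) = 2
R_7 = 2 - (-2) = 4
R_8 = 4 - 2 = 2
R_9 = 2 - 4 = -2
R_{10} = (-2) - 2 = -4
R_{11} = (-4) - (-2) = -2

-2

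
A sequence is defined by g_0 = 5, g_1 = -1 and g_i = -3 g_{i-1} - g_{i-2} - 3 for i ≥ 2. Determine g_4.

-37

g_2 = -3·(-1) - 5 - 3 = -5
g_3 = -3·(-5) - (-1) - 3 = 13
g_4 = -3·13 - (-5) - 3 = -37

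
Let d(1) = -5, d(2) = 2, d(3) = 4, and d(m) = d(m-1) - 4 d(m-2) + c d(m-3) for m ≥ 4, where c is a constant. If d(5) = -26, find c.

2

d(4) = -4 - 5c
d(5) = -20 - 3c
So -20 - 3c = -26, giving c = 2.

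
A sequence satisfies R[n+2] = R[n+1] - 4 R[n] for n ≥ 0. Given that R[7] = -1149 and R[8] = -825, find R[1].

Rearranging, R[n-2] = (R[n] - R[n-1]) / -4.
R[6] = (-825 - (-1149)) / -4 = 324/-4 = -81
R[5] = (-1149 - (-81)) / -4 = -1068/-4 = 267
R[4] = (-81 - 267) / -4 = -348/-4 = 87
R[3] = (267 - 87) / -4 = 180/-4 = -45
R[2] = (87 - (-45)) / -4 = 132/-4 = -33
R[1] = (-45 - (-33)) / -4 = -12/-4 = 3

3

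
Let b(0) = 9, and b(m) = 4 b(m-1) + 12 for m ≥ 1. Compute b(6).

b(1) = 4(9) + 12 = 48
b(2) = 4(48) + 12 = 204
b(3) = 4(204) + 12 = 828
b(4) = 4(828) + 12 = 3324
b(5) = 4(3324) + 12 = 13308
b(6) = 4(13308) + 12 = 53244

53244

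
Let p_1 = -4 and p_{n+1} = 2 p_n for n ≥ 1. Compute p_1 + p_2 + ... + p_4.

p_2 = 2*(-4) = -8
p_3 = 2*(-8) = -16
p_4 = 2*(-16) = -32
Sum = (-4) + (-8) + (-16) + (-32) = -60

-60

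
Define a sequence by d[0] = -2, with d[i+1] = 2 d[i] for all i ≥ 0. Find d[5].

d[1] = 2·(-2) = -4
d[2] = 2·(-4) = -8
d[3] = 2·(-8) = -16
d[4] = 2·(-16) = -32
d[5] = 2·(-32) = -64

-64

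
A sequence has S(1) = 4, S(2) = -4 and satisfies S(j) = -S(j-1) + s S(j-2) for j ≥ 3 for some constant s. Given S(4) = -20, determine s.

S(3) = 4 + 4s
S(4) = -4 - 8s
So -4 - 8s = -20, giving s = 2.

2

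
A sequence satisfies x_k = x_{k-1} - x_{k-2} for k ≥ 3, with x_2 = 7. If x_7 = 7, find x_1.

Let x_1 = v.
x_3 = 7 - v
x_4 = -v
x_5 = -7
x_6 = -7 + v
x_7 = v
So v = 7, giving v = 7.

7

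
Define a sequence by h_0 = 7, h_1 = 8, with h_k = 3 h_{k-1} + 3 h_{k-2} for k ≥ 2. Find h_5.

h_2 = 3·8 + 3·7 = 45
h_3 = 3·45 + 3·8 = 159
h_4 = 3·159 + 3·45 = 612
h_5 = 3·612 + 3·159 = 2313

2313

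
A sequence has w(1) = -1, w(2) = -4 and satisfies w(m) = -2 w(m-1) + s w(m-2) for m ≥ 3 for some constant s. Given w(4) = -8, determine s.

w(3) = 8 - s
w(4) = -16 - 2s
So -16 - 2s = -8, giving s = -4.

-4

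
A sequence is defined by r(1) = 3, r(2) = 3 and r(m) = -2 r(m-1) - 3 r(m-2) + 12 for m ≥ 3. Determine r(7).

45

r(3) = -2·3 - 3·3 + 12 = -3
r(4) = -2·(-3) - 3·3 + 12 = 9
r(5) = -2·9 - 3·(-3) + 12 = 3
r(6) = -2·3 - 3·9 + 12 = -21
r(7) = -2·(-21) - 3·3 + 12 = 45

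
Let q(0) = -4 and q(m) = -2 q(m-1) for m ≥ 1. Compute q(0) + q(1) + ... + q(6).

-172

q(1) = -2·(-4) = 8
q(2) = -2·8 = -16
q(3) = -2·(-16) = 32
q(4) = -2·32 = -64
q(5) = -2·(-64) = 128
q(6) = -2·128 = -256
Sum = (-4) + 8 + (-16) + 32 + (-64) + 128 + (-256) = -172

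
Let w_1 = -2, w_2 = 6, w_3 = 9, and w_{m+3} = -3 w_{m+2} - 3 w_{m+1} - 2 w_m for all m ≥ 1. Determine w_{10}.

w_4 = -3(9) - 3(6) - 2(-2) = -41
w_5 = -3(-41) - 3(9) - 2(6) = 84
w_6 = -3(84) - 3(-41) - 2(9) = -147
w_7 = -3(-147) - 3(84) - 2(-41) = 271
w_8 = -3(271) - 3(-147) - 2(84) = -540
w_9 = -3(-540) - 3(271) - 2(-147) = 1101
w_{10} = -3(1101) - 3(-540) - 2(271) = -2225

-2225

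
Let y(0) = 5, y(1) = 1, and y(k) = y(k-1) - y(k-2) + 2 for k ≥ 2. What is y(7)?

1

y(2) = 1 - 5 + 2 = -2
y(3) = (-2) - 1 + 2 = -1
y(4) = (-1) - (-2) + 2 = 3
y(5) = 3 - (-1) + 2 = 6
y(6) = 6 - 3 + 2 = 5
y(7) = 5 - 6 + 2 = 1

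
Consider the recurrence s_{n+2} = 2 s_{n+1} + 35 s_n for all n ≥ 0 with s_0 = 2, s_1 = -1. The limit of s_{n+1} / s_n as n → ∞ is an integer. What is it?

The characteristic equation is r^2 - 2r - 35 = 0, which factors as (r - 7)(r + 5) = 0.
So the roots are 7 and -5. Since |7| > |-5| and the coefficient of 7^n is non-zero, the ratio tends to 7.

7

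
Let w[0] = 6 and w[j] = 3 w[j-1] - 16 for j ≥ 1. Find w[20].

-6973568794

The fixed point is -16/(1 - 3) = 8, so w[j] - 8 = 3(w[j-1] - 8).
Hence w[j] = -2·3^j + 8.
w[20] = -2·3^{20} + 8 = -2·3486784401 + 8 = -6973568794.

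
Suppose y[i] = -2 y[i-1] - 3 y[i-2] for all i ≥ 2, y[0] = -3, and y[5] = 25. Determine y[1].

Let y[1] = z.
y[2] = 9 - 2z
y[3] = -18 + z
y[4] = 9 + 4z
y[5] = 36 - 11z
So 36 - 11z = 25, giving z = 1.

1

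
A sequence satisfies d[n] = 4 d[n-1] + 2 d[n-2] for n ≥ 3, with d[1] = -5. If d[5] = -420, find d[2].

Let d[2] = z.
d[3] = -10 + 4z
d[4] = -40 + 18z
d[5] = -180 + 80z
So -180 + 80z = -420, giving z = -3.

-3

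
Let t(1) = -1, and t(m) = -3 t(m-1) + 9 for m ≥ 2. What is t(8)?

7110

t(2) = -3*(-1) + 9 = 12
t(3) = -3*12 + 9 = -27
t(4) = -3*(-27) + 9 = 90
t(5) = -3*90 + 9 = -261
t(6) = -3*(-261) + 9 = 792
t(7) = -3*792 + 9 = -2367
t(8) = -3*(-2367) + 9 = 7110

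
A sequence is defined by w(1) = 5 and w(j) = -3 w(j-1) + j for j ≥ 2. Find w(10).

w(2) = -3*5 + 2 = -13
w(3) = -3*(-13) + 3 = 42
w(4) = -3*42 + 4 = -122
w(5) = -3*(-122) + 5 = 371
w(6) = -3*371 + 6 = -1107
w(7) = -3*(-1107) + 7 = 3328
w(8) = -3*3328 + 8 = -9976
w(9) = -3*(-9976) + 9 = 29937
w(10) = -3*29937 + 10 = -89801

-89801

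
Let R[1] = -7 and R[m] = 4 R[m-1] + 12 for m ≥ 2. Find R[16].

The fixed point is 12/(1 - 4) = -4, so R[m] + 4 = 4(R[m-1] + 4).
Hence R[m] = -3·4^{m-1} - 4.
R[16] = -3·4^{15} - 4 = -3·1073741824 - 4 = -3221225476.

-3221225476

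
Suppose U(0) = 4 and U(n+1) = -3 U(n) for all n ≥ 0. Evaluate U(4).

U(1) = -3·4 = -12
U(2) = -3·(-12) = 36
U(3) = -3·36 = -108
U(4) = -3·(-108) = 324

324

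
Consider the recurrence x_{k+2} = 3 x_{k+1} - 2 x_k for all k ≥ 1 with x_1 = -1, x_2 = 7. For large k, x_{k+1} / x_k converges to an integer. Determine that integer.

The characteristic equation is r^2 - 3r + 2 = 0, which factors as (r - 2)(r - 1) = 0.
So the roots are 2 and 1. Since |2| > |1| and the coefficient of 2^k is non-zero, the ratio tends to 2.

2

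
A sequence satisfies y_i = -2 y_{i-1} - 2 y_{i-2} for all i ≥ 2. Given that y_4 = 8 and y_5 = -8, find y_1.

2

Rearranging, y_{i-2} = (y_i + 2 y_{i-1}) / -2.
y_3 = (-8 + 2·8) / -2 = 8/-2 = -4
y_2 = (8 + 2·(-4)) / -2 = 0/-2 = 0
y_1 = (-4 + 2·0) / -2 = -4/-2 = 2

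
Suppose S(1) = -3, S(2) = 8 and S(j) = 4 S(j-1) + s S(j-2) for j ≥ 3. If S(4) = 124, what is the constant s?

S(3) = 32 - 3s
S(4) = 128 - 4s
So 128 - 4s = 124, giving s = 1.

1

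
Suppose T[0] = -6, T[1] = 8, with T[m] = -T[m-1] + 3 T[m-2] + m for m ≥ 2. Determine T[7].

1466

T[2] = -8 + 3·(-6) + 2 = -24
T[3] = -(-24) + 3·8 + 3 = 51
T[4] = -51 + 3·(-24) + 4 = -119
T[5] = -(-119) + 3·51 + 5 = 277
T[6] = -277 + 3·(-119) + 6 = -628
T[7] = -(-628) + 3·277 + 7 = 1466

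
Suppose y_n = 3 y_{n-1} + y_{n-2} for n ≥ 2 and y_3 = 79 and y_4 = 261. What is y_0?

3

Rearranging, y_{n-2} = y_n - 3 y_{n-1}.
y_2 = 261 - 3(79) = 24
y_1 = 79 - 3(24) = 7
y_0 = 24 - 3(7) = 3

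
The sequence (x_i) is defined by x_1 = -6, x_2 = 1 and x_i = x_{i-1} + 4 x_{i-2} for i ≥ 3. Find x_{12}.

-62707

x_3 = 1 + 4*(-6) = -23
x_4 = (-23) + 4*1 = -19
x_5 = (-19) + 4*(-23) = -111
x_6 = (-111) + 4*(-19) = -187
x_7 = (-187) + 4*(-111) = -631
x_8 = (-631) + 4*(-187) = -1379
x_9 = (-1379) + 4*(-631) = -3903
x_{10} = (-3903) + 4*(-1379) = -9419
x_{11} = (-9419) + 4*(-3903) = -25031
x_{12} = (-25031) + 4*(-9419) = -62707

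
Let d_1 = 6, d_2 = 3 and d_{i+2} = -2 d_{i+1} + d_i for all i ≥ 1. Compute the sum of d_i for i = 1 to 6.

21

d_3 = -2·3 + 6 = 0
d_4 = -2·0 + 3 = 3
d_5 = -2·3 + 0 = -6
d_6 = -2·(-6) + 3 = 15
Sum = 6 + 3 + 0 + 3 + (-6) + 15 = 21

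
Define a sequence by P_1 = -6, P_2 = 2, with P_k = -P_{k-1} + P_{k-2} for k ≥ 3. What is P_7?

-46

P_3 = -2 + (-6) = -8
P_4 = -(-8) + 2 = 10
P_5 = -10 + (-8) = -18
P_6 = -(-18) + 10 = 28
P_7 = -28 + (-18) = -46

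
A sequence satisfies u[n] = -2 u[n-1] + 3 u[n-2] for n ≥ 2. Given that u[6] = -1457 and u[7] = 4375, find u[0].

-1

Rearranging, u[n-2] = (u[n] + 2 u[n-1]) / 3.
u[5] = (4375 + 2(-1457)) / 3 = 1461/3 = 487
u[4] = (-1457 + 2(487)) / 3 = -483/3 = -161
u[3] = (487 + 2(-161)) / 3 = 165/3 = 55
u[2] = (-161 + 2(55)) / 3 = -51/3 = -17
u[1] = (55 + 2(-17)) / 3 = 21/3 = 7
u[0] = (-17 + 2(7)) / 3 = -3/3 = -1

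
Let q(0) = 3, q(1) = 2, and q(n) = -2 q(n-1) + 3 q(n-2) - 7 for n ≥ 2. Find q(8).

q(2) = -2(2) + 3(3) - 7 = -2
q(3) = -2(-2) + 3(2) - 7 = 3
q(4) = -2(3) + 3(-2) - 7 = -19
q(5) = -2(-19) + 3(3) - 7 = 40
q(6) = -2(40) + 3(-19) - 7 = -144
q(7) = -2(-144) + 3(40) - 7 = 401
q(8) = -2(401) + 3(-144) - 7 = -1241

-1241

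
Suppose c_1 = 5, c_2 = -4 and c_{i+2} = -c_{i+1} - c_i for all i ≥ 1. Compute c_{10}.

c_3 = -(-4) - 5 = -1
c_4 = -(-1) - (-4) = 5
c_5 = -5 - (-1) = -4
c_6 = -(-4) - 5 = -1
c_7 = -(-1) - (-4) = 5
c_8 = -5 - (-1) = -4
c_9 = -(-4) - 5 = -1
c_{10} = -(-1) - (-4) = 5

5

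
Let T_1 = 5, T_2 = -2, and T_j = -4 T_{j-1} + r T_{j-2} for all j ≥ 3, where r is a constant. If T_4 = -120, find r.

4

T_3 = 8 + 5r
T_4 = -32 - 22r
So -32 - 22r = -120, giving r = 4.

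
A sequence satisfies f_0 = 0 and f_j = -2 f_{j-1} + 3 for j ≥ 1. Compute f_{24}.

The fixed point is 3/(1 + 2) = 1, so f_j - 1 = -2(f_{j-1} - 1).
Hence f_j = -1·(-2)^j + 1.
f_{24} = -1·(-2)^{24} + 1 = -1·16777216 + 1 = -16777215.

-16777215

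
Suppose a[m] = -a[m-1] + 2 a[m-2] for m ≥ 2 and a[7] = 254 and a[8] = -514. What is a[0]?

-4

Rearranging, a[m-2] = (a[m] + a[m-1]) / 2.
a[6] = (-514 + 254) / 2 = -260/2 = -130
a[5] = (254 + (-130)) / 2 = 124/2 = 62
a[4] = (-130 + 62) / 2 = -68/2 = -34
a[3] = (62 + (-34)) / 2 = 28/2 = 14
a[2] = (-34 + 14) / 2 = -20/2 = -10
a[1] = (14 + (-10)) / 2 = 4/2 = 2
a[0] = (-10 + 2) / 2 = -8/2 = -4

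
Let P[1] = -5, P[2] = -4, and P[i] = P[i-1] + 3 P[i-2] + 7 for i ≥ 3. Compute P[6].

P[3] = (-4) + 3*(-5) + 7 = -12
P[4] = (-12) + 3*(-4) + 7 = -17
P[5] = (-17) + 3*(-12) + 7 = -46
P[6] = (-46) + 3*(-17) + 7 = -90

-90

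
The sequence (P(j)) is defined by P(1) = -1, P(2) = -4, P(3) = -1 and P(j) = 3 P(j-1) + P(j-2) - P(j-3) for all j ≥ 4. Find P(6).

P(4) = 3·(-1) + (-4) - (-1) = -6
P(5) = 3·(-6) + (-1) - (-4) = -15
P(6) = 3·(-15) + (-6) - (-1) = -50

-50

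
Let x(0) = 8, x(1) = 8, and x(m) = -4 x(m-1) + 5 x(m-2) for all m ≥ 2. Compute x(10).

8

x(2) = -4*8 + 5*8 = 8
x(3) = -4*8 + 5*8 = 8
x(4) = -4*8 + 5*8 = 8
x(5) = -4*8 + 5*8 = 8
x(6) = -4*8 + 5*8 = 8
x(7) = -4*8 + 5*8 = 8
x(8) = -4*8 + 5*8 = 8
x(9) = -4*8 + 5*8 = 8
x(10) = -4*8 + 5*8 = 8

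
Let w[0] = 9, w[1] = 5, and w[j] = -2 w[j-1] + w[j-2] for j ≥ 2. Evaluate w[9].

w[2] = -2·5 + 9 = -1
w[3] = -2·(-1) + 5 = 7
w[4] = -2·7 + (-1) = -15
w[5] = -2·(-15) + 7 = 37
w[6] = -2·37 + (-15) = -89
w[7] = -2·(-89) + 37 = 215
w[8] = -2·215 + (-89) = -519
w[9] = -2·(-519) + 215 = 1253

1253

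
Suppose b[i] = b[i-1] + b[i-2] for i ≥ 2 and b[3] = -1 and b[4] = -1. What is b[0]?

Rearranging, b[i-2] = b[i] - b[i-1].
b[2] = -1 - (-1) = 0
b[1] = -1 - 0 = -1
b[0] = 0 - (-1) = 1

1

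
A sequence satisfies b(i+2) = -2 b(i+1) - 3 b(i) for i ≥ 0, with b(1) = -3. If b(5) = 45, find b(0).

-1

Let b(0) = z.
b(2) = 6 - 3z
b(3) = -3 + 6z
b(4) = -12 - 3z
b(5) = 33 - 12z
So 33 - 12z = 45, giving z = -1.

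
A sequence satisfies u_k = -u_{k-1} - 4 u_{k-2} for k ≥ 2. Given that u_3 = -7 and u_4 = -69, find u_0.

Rearranging, u_{k-2} = (u_k + u_{k-1}) / -4.
u_2 = (-69 + (-7)) / -4 = -76/-4 = 19
u_1 = (-7 + 19) / -4 = 12/-4 = -3
u_0 = (19 + (-3)) / -4 = 16/-4 = -4

-4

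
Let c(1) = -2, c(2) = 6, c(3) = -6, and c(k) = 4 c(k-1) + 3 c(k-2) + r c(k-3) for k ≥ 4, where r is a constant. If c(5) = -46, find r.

2

c(4) = -6 - 2r
c(5) = -42 - 2r
So -42 - 2r = -46, giving r = 2.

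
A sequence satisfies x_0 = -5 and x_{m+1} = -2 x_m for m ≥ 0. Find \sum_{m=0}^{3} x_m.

x_1 = -2*(-5) = 10
x_2 = -2*10 = -20
x_3 = -2*(-20) = 40
Sum = (-5) + 10 + (-20) + 40 = 25

25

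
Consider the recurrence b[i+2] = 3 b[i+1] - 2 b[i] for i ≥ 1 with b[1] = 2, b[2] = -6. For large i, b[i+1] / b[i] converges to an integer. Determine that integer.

2

The characteristic equation is r^2 - 3r + 2 = 0, which factors as (r - 2)(r - 1) = 0.
So the roots are 2 and 1. Since |2| > |1| and the coefficient of 2^i is non-zero, the ratio tends to 2.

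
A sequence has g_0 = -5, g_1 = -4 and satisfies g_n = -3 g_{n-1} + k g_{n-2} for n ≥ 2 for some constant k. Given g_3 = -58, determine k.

-2

g_2 = 12 - 5k
g_3 = -36 + 11k
So -36 + 11k = -58, giving k = -2.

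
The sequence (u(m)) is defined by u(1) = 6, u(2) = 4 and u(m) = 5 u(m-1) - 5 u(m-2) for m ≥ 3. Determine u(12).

-2668750

u(3) = 5(4) - 5(6) = -10
u(4) = 5(-10) - 5(4) = -70
u(5) = 5(-70) - 5(-10) = -300
u(6) = 5(-300) - 5(-70) = -1150
u(7) = 5(-1150) - 5(-300) = -4250
u(8) = 5(-4250) - 5(-1150) = -15500
u(9) = 5(-15500) - 5(-4250) = -56250
u(10) = 5(-56250) - 5(-15500) = -203750
u(11) = 5(-203750) - 5(-56250) = -737500
u(12) = 5(-737500) - 5(-203750) = -2668750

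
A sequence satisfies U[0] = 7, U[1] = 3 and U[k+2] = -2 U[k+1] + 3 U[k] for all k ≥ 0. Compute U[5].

U[2] = -2·3 + 3·7 = 15
U[3] = -2·15 + 3·3 = -21
U[4] = -2·(-21) + 3·15 = 87
U[5] = -2·87 + 3·(-21) = -237

-237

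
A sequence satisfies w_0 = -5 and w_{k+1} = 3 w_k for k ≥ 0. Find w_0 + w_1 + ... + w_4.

w_1 = 3*(-5) = -15
w_2 = 3*(-15) = -45
w_3 = 3*(-45) = -135
w_4 = 3*(-135) = -405
Sum = (-5) + (-15) + (-45) + (-135) + (-405) = -605

-605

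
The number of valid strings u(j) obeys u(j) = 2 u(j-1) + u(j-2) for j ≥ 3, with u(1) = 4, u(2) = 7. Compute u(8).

1463

u(3) = 2(7) + 4 = 18
u(4) = 2(18) + 7 = 43
u(5) = 2(43) + 18 = 104
u(6) = 2(104) + 43 = 251
u(7) = 2(251) + 104 = 606
u(8) = 2(606) + 251 = 1463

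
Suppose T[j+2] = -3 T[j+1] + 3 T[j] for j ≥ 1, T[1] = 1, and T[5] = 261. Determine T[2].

Let T[2] = v.
T[3] = 3 - 3v
T[4] = -9 + 12v
T[5] = 36 - 45v
So 36 - 45v = 261, giving v = -5.

-5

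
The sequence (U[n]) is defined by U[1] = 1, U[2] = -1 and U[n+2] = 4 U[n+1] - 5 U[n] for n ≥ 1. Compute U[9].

U[3] = 4*(-1) - 5*1 = -9
U[4] = 4*(-9) - 5*(-1) = -31
U[5] = 4*(-31) - 5*(-9) = -79
U[6] = 4*(-79) - 5*(-31) = -161
U[7] = 4*(-161) - 5*(-79) = -249
U[8] = 4*(-249) - 5*(-161) = -191
U[9] = 4*(-191) - 5*(-249) = 481

481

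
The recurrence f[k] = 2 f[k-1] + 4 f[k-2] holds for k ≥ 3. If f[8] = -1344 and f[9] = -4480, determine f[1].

Rearranging, f[k-2] = (f[k] - 2 f[k-1]) / 4.
f[7] = (-4480 - 2(-1344)) / 4 = -1792/4 = -448
f[6] = (-1344 - 2(-448)) / 4 = -448/4 = -112
f[5] = (-448 - 2(-112)) / 4 = -224/4 = -56
f[4] = (-112 - 2(-56)) / 4 = 0/4 = 0
f[3] = (-56 - 2(0)) / 4 = -56/4 = -14
f[2] = (0 - 2(-14)) / 4 = 28/4 = 7
f[1] = (-14 - 2(7)) / 4 = -28/4 = -7

-7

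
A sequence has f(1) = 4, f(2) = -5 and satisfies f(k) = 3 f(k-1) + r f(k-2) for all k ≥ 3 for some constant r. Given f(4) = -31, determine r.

2

f(3) = -15 + 4r
f(4) = -45 + 7r
So -45 + 7r = -31, giving r = 2.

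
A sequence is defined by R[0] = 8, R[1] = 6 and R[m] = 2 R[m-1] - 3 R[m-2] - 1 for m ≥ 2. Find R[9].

R[2] = 2*6 - 3*8 - 1 = -13
R[3] = 2*(-13) - 3*6 - 1 = -45
R[4] = 2*(-45) - 3*(-13) - 1 = -52
R[5] = 2*(-52) - 3*(-45) - 1 = 30
R[6] = 2*30 - 3*(-52) - 1 = 215
R[7] = 2*215 - 3*30 - 1 = 339
R[8] = 2*339 - 3*215 - 1 = 32
R[9] = 2*32 - 3*339 - 1 = -954

-954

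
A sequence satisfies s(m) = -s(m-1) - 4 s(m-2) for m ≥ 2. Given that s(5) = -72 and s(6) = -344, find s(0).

4

Rearranging, s(m-2) = (s(m) + s(m-1)) / -4.
s(4) = (-344 + (-72)) / -4 = -416/-4 = 104
s(3) = (-72 + 104) / -4 = 32/-4 = -8
s(2) = (104 + (-8)) / -4 = 96/-4 = -24
s(1) = (-8 + (-24)) / -4 = -32/-4 = 8
s(0) = (-24 + 8) / -4 = -16/-4 = 4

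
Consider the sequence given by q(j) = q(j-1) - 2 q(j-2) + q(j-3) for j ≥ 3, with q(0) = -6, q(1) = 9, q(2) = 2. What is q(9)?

q(3) = 2 - 2*9 + (-6) = -22
q(4) = (-22) - 2*2 + 9 = -17
q(5) = (-17) - 2*(-22) + 2 = 29
q(6) = 29 - 2*(-17) + (-22) = 41
q(7) = 41 - 2*29 + (-17) = -34
q(8) = (-34) - 2*41 + 29 = -87
q(9) = (-87) - 2*(-34) + 41 = 22

22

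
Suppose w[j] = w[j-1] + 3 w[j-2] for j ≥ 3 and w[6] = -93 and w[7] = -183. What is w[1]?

1

Rearranging, w[j-2] = (w[j] - w[j-1]) / 3.
w[5] = (-183 - (-93)) / 3 = -90/3 = -30
w[4] = (-93 - (-30)) / 3 = -63/3 = -21
w[3] = (-30 - (-21)) / 3 = -9/3 = -3
w[2] = (-21 - (-3)) / 3 = -18/3 = -6
w[1] = (-3 - (-6)) / 3 = 3/3 = 1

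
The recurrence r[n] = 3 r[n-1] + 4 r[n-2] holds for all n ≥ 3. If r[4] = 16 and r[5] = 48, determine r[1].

Rearranging, r[n-2] = (r[n] - 3 r[n-1]) / 4.
r[3] = (48 - 3·16) / 4 = 0/4 = 0
r[2] = (16 - 3·0) / 4 = 16/4 = 4
r[1] = (0 - 3·4) / 4 = -12/4 = -3

-3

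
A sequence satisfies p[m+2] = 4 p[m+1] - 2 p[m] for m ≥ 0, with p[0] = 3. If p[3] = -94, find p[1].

-5

Let p[1] = z.
p[2] = -6 + 4z
p[3] = -24 + 14z
So -24 + 14z = -94, giving z = -5.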